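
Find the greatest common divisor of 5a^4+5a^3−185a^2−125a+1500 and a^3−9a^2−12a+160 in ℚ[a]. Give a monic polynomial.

a^2−a−20

Apply the Euclidean algorithm:
  5a^4+5a^3−185a^2−125a+1500 = (5a+50)(a^3−9a^2−12a+160) + (325a^2−325a−6500)
  a^3−9a^2−12a+160 = ((1/325)a−8/325)(325a^2−325a−6500) + (0)
Last nonzero remainder: 325a^2−325a−6500. Dividing through by 325 gives the monic gcd a^2−a−20.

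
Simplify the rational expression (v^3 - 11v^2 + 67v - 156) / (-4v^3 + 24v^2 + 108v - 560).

(-v^2 + 7v - 39)/(4v^2 - 8v - 140)

Repeated division with remainder:
  v^3 - 11v^2 + 67v - 156 = (-1/4)(-4v^3 + 24v^2 + 108v - 560) + (-5v^2 + 94v - 296)
  -4v^3 + 24v^2 + 108v - 560 = ((4/5)v + 256/25)(-5v^2 + 94v - 296) + (-(15444/25)v + 61776/25)
  -5v^2 + 94v - 296 = ((125/15444)v - 925/7722)(-(15444/25)v + 61776/25) + (0)
Last nonzero remainder: -(15444/25)v + 61776/25. Dividing through by -15444/25 gives the monic gcd v - 4.
Cancel v - 4 from numerator and denominator to get the reduced form.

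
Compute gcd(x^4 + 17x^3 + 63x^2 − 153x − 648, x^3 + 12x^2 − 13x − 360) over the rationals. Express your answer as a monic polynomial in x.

x^2 + 17x + 72

Euclidean algorithm in ℚ[x]:
  x^4 + 17x^3 + 63x^2 − 153x − 648 = (x + 5)(x^3 + 12x^2 − 13x − 360) + (16x^2 + 272x + 1152)
  x^3 + 12x^2 − 13x − 360 = ((1/16)x − 5/16)(16x^2 + 272x + 1152) + (0)
Last nonzero remainder: 16x^2 + 272x + 1152. Dividing through by 16 gives the monic gcd x^2 + 17x + 72.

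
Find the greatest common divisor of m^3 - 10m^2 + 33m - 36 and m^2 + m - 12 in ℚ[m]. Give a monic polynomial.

m - 3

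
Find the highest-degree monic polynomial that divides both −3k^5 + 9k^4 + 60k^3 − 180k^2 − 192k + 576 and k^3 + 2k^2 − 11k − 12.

k^2 + k − 12

Repeated division with remainder:
  −3k^5 + 9k^4 + 60k^3 − 180k^2 − 192k + 576 = (−3k^2 + 15k − 3)(k^3 + 2k^2 − 11k − 12) + (−45k^2 − 45k + 540)
  k^3 + 2k^2 − 11k − 12 = (−(1/45)k − 1/45)(−45k^2 − 45k + 540) + (0)
Last nonzero remainder: −45k^2 − 45k + 540. Dividing through by −45 gives the monic gcd k^2 + k − 12.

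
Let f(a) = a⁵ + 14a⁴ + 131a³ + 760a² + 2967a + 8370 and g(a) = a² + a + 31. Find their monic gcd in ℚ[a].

a² + a + 31

By polynomial division,
  a⁵ + 14a⁴ + 131a³ + 760a² + 2967a + 8370 = (a³ + 13a² + 87a + 270)(a² + a + 31) + (0)
The last nonzero remainder a² + a + 31 is already monic.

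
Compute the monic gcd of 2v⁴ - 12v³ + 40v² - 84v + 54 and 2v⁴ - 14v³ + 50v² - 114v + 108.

Euclidean algorithm in ℚ[v]:
  2v⁴ - 12v³ + 40v² - 84v + 54 = (2v⁴ - 14v³ + 50v² - 114v + 108) + (2v³ - 10v² + 30v - 54)
  2v⁴ - 14v³ + 50v² - 114v + 108 = (v - 2)(2v³ - 10v² + 30v - 54) + (0)
Last nonzero remainder: 2v³ - 10v² + 30v - 54. Dividing through by 2 gives the monic gcd v³ - 5v² + 15v - 27.

v³ - 5v² + 15v - 27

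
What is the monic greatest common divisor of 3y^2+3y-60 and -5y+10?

By polynomial division,
  3y^2+3y-60 = (-(3/5)y-9/5)(-5y+10) + (-42)
  -5y+10 = ((5/42)y-5/21)(-42) + (0)
The last nonzero remainder is the constant -42, so the polynomials are coprime and gcd = 1.

1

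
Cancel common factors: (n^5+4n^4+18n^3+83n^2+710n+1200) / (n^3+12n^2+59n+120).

(n^3-3n^2+15n+50)/(n+5)

Euclidean algorithm in ℚ[n]:
  n^5+4n^4+18n^3+83n^2+710n+1200 = (n^2-8n+55)(n^3+12n^2+59n+120) + (-225n^2-1575n-5400)
  n^3+12n^2+59n+120 = (-(1/225)n-1/45)(-225n^2-1575n-5400) + (0)
Last nonzero remainder: -225n^2-1575n-5400. Dividing through by -225 gives the monic gcd n^2+7n+24.
Cancel n^2+7n+24 from numerator and denominator to get the reduced form.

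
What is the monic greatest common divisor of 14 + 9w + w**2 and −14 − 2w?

7 + w

Repeated division with remainder:
  w**2 + 9w + 14 = (−(1/2)w − 1)(−2w − 14) + (0)
Last nonzero remainder: −2w − 14. Dividing through by −2 gives the monic gcd w + 7.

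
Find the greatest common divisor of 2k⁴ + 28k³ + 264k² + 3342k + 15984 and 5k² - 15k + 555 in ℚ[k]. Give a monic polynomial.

k² - 3k + 111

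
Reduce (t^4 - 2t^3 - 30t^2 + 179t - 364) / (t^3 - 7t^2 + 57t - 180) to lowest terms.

(t^3 + 2t^2 - 22t + 91)/(t^2 - 3t + 45)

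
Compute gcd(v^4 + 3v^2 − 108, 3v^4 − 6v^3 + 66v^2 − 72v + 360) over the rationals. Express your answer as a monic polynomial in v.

By polynomial division,
  v^4 + 3v^2 − 108 = (1/3)(3v^4 − 6v^3 + 66v^2 − 72v + 360) + (2v^3 − 19v^2 + 24v − 228)
  3v^4 − 6v^3 + 66v^2 − 72v + 360 = ((3/2)v + 45/4)(2v^3 − 19v^2 + 24v − 228) + ((975/4)v^2 + 2925)
  2v^3 − 19v^2 + 24v − 228 = ((8/975)v − 76/975)((975/4)v^2 + 2925) + (0)
Last nonzero remainder: (975/4)v^2 + 2925. Dividing through by 975/4 gives the monic gcd v^2 + 12.

v^2 + 12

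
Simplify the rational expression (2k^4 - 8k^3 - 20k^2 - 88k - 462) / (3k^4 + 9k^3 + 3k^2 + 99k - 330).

Apply the Euclidean algorithm:
  2k^4 - 8k^3 - 20k^2 - 88k - 462 = (2/3)(3k^4 + 9k^3 + 3k^2 + 99k - 330) + (-14k^3 - 22k^2 - 154k - 242)
  3k^4 + 9k^3 + 3k^2 + 99k - 330 = (-(3/14)k - 15/49)(-14k^3 - 22k^2 - 154k - 242) + (-(1800/49)k^2 - 19800/49)
  -14k^3 - 22k^2 - 154k - 242 = ((343/900)k + 539/900)(-(1800/49)k^2 - 19800/49) + (0)
Last nonzero remainder: -(1800/49)k^2 - 19800/49. Dividing through by -1800/49 gives the monic gcd k^2 + 11.
Cancel k^2 + 11 from numerator and denominator to get the reduced form.

(2k^2 - 8k - 42)/(3k^2 + 9k - 30)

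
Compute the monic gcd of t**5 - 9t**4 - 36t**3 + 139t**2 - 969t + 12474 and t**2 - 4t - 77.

t**2 - 4t - 77

Euclidean algorithm in ℚ[t]:
  t**5 - 9t**4 - 36t**3 + 139t**2 - 969t + 12474 = (t**3 - 5t**2 + 21t - 162)(t**2 - 4t - 77) + (0)
The last nonzero remainder t**2 - 4t - 77 is already monic.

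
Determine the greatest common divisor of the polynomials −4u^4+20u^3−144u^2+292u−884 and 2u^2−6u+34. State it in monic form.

u^2−3u+17

Apply the Euclidean algorithm:
  −4u^4+20u^3−144u^2+292u−884 = (−2u^2+4u−26)(2u^2−6u+34) + (0)
Last nonzero remainder: 2u^2−6u+34. Dividing through by 2 gives the monic gcd u^2−3u+17.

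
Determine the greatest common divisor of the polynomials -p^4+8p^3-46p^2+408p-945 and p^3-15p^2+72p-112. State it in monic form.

p-7

Apply the Euclidean algorithm:
  -p^4+8p^3-46p^2+408p-945 = (-p-7)(p^3-15p^2+72p-112) + (-79p^2+800p-1729)
  p^3-15p^2+72p-112 = (-(1/79)p+385/6241)(-79p^2+800p-1729) + ((4761/6241)p-33327/6241)
  -79p^2+800p-1729 = (-(493039/4761)p+1541527/4761)((4761/6241)p-33327/6241) + (0)
Last nonzero remainder: (4761/6241)p-33327/6241. Dividing through by 4761/6241 gives the monic gcd p-7.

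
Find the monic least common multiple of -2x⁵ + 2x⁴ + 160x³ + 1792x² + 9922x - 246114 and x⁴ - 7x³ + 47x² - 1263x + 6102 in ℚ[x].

Apply the Euclidean algorithm:
  -2x⁵ + 2x⁴ + 160x³ + 1792x² + 9922x - 246114 = (-2x - 12)(x⁴ - 7x³ + 47x² - 1263x + 6102) + (170x³ - 170x² + 6970x - 172890)
  x⁴ - 7x³ + 47x² - 1263x + 6102 = ((1/170)x - 3/85)(170x³ - 170x² + 6970x - 172890) + (0)
Last nonzero remainder: 170x³ - 170x² + 6970x - 172890. Dividing through by 170 gives the monic gcd x³ - x² + 41x - 1017.
Then lcm(f, g) = f·g / gcd(f, g); expanding and making the result monic gives the answer.

x⁶ - 7x⁵ - 74x⁴ - 416x³ + 415x² + 152823x - 738342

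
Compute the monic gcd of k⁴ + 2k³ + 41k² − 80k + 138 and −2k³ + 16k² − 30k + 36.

Apply the Euclidean algorithm:
  k⁴ + 2k³ + 41k² − 80k + 138 = (−(1/2)k − 5)(−2k³ + 16k² − 30k + 36) + (106k² − 212k + 318)
  −2k³ + 16k² − 30k + 36 = (−(1/53)k + 6/53)(106k² − 212k + 318) + (0)
Last nonzero remainder: 106k² − 212k + 318. Dividing through by 106 gives the monic gcd k² − 2k + 3.

k² − 2k + 3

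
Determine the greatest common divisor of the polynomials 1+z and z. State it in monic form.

Repeated division with remainder:
  z+1 = (z) + (1)
  z = (z)(1) + (0)
The last nonzero remainder is the constant 1, so the polynomials are coprime and gcd = 1.

1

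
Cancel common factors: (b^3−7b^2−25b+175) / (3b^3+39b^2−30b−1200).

Repeated division with remainder:
  b^3−7b^2−25b+175 = (1/3)(3b^3+39b^2−30b−1200) + (−20b^2−15b+575)
  3b^3+39b^2−30b−1200 = (−(3/20)b−147/80)(−20b^2−15b+575) + ((459/16)b−2295/16)
  −20b^2−15b+575 = (−(320/459)b−1840/459)((459/16)b−2295/16) + (0)
Last nonzero remainder: (459/16)b−2295/16. Dividing through by 459/16 gives the monic gcd b−5.
Cancel b−5 from numerator and denominator to get the reduced form.

(b^2−2b−35)/(3b^2+54b+240)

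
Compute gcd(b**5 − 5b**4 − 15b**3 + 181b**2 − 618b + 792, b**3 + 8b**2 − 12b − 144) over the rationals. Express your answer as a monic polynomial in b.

b**2 + 2b − 24

Euclidean algorithm in ℚ[b]:
  b**5 − 5b**4 − 15b**3 + 181b**2 − 618b + 792 = (b**2 − 13b + 101)(b**3 + 8b**2 − 12b − 144) + (−639b**2 − 1278b + 15336)
  b**3 + 8b**2 − 12b − 144 = (−(1/639)b − 2/213)(−639b**2 − 1278b + 15336) + (0)
Last nonzero remainder: −639b**2 − 1278b + 15336. Dividing through by −639 gives the monic gcd b**2 + 2b − 24.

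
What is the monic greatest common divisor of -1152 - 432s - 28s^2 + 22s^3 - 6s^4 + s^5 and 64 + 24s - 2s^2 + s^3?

32 - 4s + s^2

By polynomial division,
  s^5 - 6s^4 + 22s^3 - 28s^2 - 432s - 1152 = (s^2 - 4s - 10)(s^3 - 2s^2 + 24s + 64) + (-16s^2 + 64s - 512)
  s^3 - 2s^2 + 24s + 64 = (-(1/16)s - 1/8)(-16s^2 + 64s - 512) + (0)
Last nonzero remainder: -16s^2 + 64s - 512. Dividing through by -16 gives the monic gcd s^2 - 4s + 32.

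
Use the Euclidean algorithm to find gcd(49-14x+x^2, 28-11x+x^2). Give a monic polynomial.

-7+x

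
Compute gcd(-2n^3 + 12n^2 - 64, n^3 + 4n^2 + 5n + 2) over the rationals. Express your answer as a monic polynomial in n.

n + 2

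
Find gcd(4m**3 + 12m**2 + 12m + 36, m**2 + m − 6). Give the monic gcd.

Euclidean algorithm in ℚ[m]:
  4m**3 + 12m**2 + 12m + 36 = (4m + 8)(m**2 + m − 6) + (28m + 84)
  m**2 + m − 6 = ((1/28)m − 1/14)(28m + 84) + (0)
Last nonzero remainder: 28m + 84. Dividing through by 28 gives the monic gcd m + 3.

m + 3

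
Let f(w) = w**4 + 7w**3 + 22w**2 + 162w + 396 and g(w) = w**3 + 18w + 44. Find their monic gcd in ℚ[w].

w**2 - 2w + 22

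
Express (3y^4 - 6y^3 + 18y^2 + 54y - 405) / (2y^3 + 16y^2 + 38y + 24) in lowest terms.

(3y^3 - 15y^2 + 63y - 135)/(2y^2 + 10y + 8)

Euclidean algorithm in ℚ[y]:
  3y^4 - 6y^3 + 18y^2 + 54y - 405 = ((3/2)y - 15)(2y^3 + 16y^2 + 38y + 24) + (201y^2 + 588y - 45)
  2y^3 + 16y^2 + 38y + 24 = ((2/201)y + 680/13467)(201y^2 + 588y - 45) + ((39312/4489)y + 117936/4489)
  201y^2 + 588y - 45 = ((300763/13104)y - 22445/13104)((39312/4489)y + 117936/4489) + (0)
Last nonzero remainder: (39312/4489)y + 117936/4489. Dividing through by 39312/4489 gives the monic gcd y + 3.
Cancel y + 3 from numerator and denominator to get the reduced form.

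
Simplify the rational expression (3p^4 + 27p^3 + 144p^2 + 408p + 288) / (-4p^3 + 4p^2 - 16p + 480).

(-3p^2 - 15p - 12)/(4p - 20)

By polynomial division,
  3p^4 + 27p^3 + 144p^2 + 408p + 288 = (-(3/4)p - 15/2)(-4p^3 + 4p^2 - 16p + 480) + (162p^2 + 648p + 3888)
  -4p^3 + 4p^2 - 16p + 480 = (-(2/81)p + 10/81)(162p^2 + 648p + 3888) + (0)
Last nonzero remainder: 162p^2 + 648p + 3888. Dividing through by 162 gives the monic gcd p^2 + 4p + 24.
Cancel p^2 + 4p + 24 from numerator and denominator to get the reduced form.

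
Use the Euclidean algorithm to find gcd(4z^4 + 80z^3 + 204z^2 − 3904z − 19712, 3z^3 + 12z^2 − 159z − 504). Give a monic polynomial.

Apply the Euclidean algorithm:
  4z^4 + 80z^3 + 204z^2 − 3904z − 19712 = ((4/3)z + 64/3)(3z^3 + 12z^2 − 159z − 504) + (160z^2 + 160z − 8960)
  3z^3 + 12z^2 − 159z − 504 = ((3/160)z + 9/160)(160z^2 + 160z − 8960) + (0)
Last nonzero remainder: 160z^2 + 160z − 8960. Dividing through by 160 gives the monic gcd z^2 + z − 56.

z^2 + z − 56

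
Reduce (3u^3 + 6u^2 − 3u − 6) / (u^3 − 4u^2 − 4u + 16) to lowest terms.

Repeated division with remainder:
  3u^3 + 6u^2 − 3u − 6 = (3)(u^3 − 4u^2 − 4u + 16) + (18u^2 + 9u − 54)
  u^3 − 4u^2 − 4u + 16 = ((1/18)u − 1/4)(18u^2 + 9u − 54) + ((5/4)u + 5/2)
  18u^2 + 9u − 54 = ((72/5)u − 108/5)((5/4)u + 5/2) + (0)
Last nonzero remainder: (5/4)u + 5/2. Dividing through by 5/4 gives the monic gcd u + 2.
Cancel u + 2 from numerator and denominator to get the reduced form.

(3u^2 − 3)/(u^2 − 6u + 8)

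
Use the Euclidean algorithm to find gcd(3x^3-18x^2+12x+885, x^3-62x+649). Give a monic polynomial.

x^2-11x+59

Apply the Euclidean algorithm:
  3x^3-18x^2+12x+885 = (3)(x^3-62x+649) + (-18x^2+198x-1062)
  x^3-62x+649 = (-(1/18)x-11/18)(-18x^2+198x-1062) + (0)
Last nonzero remainder: -18x^2+198x-1062. Dividing through by -18 gives the monic gcd x^2-11x+59.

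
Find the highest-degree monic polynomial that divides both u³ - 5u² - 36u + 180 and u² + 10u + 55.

1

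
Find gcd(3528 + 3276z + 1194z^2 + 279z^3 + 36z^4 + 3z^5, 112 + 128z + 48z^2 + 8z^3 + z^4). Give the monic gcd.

Apply the Euclidean algorithm:
  3z^5 + 36z^4 + 279z^3 + 1194z^2 + 3276z + 3528 = (3z + 12)(z^4 + 8z^3 + 48z^2 + 128z + 112) + (39z^3 + 234z^2 + 1404z + 2184)
  z^4 + 8z^3 + 48z^2 + 128z + 112 = ((1/39)z + 2/39)(39z^3 + 234z^2 + 1404z + 2184) + (0)
Last nonzero remainder: 39z^3 + 234z^2 + 1404z + 2184. Dividing through by 39 gives the monic gcd z^3 + 6z^2 + 36z + 56.

56 + 36z + 6z^2 + z^3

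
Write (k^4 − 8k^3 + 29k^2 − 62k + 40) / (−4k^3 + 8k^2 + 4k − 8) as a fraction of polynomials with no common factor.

(−k^3 + 7k^2 − 22k + 40)/(4k^2 − 4k − 8)

By polynomial division,
  k^4 − 8k^3 + 29k^2 − 62k + 40 = (−(1/4)k + 3/2)(−4k^3 + 8k^2 + 4k − 8) + (18k^2 − 70k + 52)
  −4k^3 + 8k^2 + 4k − 8 = (−(2/9)k − 34/81)(18k^2 − 70k + 52) + (−(1120/81)k + 1120/81)
  18k^2 − 70k + 52 = (−(729/560)k + 1053/280)(−(1120/81)k + 1120/81) + (0)
Last nonzero remainder: −(1120/81)k + 1120/81. Dividing through by −1120/81 gives the monic gcd k − 1.
Cancel k − 1 from numerator and denominator to get the reduced form.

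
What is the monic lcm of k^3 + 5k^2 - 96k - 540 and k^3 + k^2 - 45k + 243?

Apply the Euclidean algorithm:
  k^3 + 5k^2 - 96k - 540 = (k^3 + k^2 - 45k + 243) + (4k^2 - 51k - 783)
  k^3 + k^2 - 45k + 243 = ((1/4)k + 55/16)(4k^2 - 51k - 783) + ((5217/16)k + 46953/16)
  4k^2 - 51k - 783 = ((64/5217)k - 464/1739)((5217/16)k + 46953/16) + (0)
Last nonzero remainder: (5217/16)k + 46953/16. Dividing through by 5217/16 gives the monic gcd k + 9.
Then lcm(f, g) = f·g / gcd(f, g); expanding and making the result monic gives the answer.

k^5 - 3k^4 - 109k^3 + 363k^2 + 1728k - 14580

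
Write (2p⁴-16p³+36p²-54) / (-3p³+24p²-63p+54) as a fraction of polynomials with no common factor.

Apply the Euclidean algorithm:
  2p⁴-16p³+36p²-54 = (-(2/3)p)(-3p³+24p²-63p+54) + (-6p²+36p-54)
  -3p³+24p²-63p+54 = ((1/2)p-1)(-6p²+36p-54) + (0)
Last nonzero remainder: -6p²+36p-54. Dividing through by -6 gives the monic gcd p²-6p+9.
Cancel p²-6p+9 from numerator and denominator to get the reduced form.

(-2p²+4p+6)/(3p-6)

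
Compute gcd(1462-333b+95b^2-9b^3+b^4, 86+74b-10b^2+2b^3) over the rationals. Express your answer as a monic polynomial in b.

Apply the Euclidean algorithm:
  b^4-9b^3+95b^2-333b+1462 = ((1/2)b-2)(2b^3-10b^2+74b+86) + (38b^2-228b+1634)
  2b^3-10b^2+74b+86 = ((1/19)b+1/19)(38b^2-228b+1634) + (0)
Last nonzero remainder: 38b^2-228b+1634. Dividing through by 38 gives the monic gcd b^2-6b+43.

43-6b+b^2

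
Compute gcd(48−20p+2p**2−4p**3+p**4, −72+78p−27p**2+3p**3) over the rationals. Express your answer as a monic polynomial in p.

By polynomial division,
  p**4−4p**3+2p**2−20p+48 = ((1/3)p+5/3)(3p**3−27p**2+78p−72) + (21p**2−126p+168)
  3p**3−27p**2+78p−72 = ((1/7)p−3/7)(21p**2−126p+168) + (0)
Last nonzero remainder: 21p**2−126p+168. Dividing through by 21 gives the monic gcd p**2−6p+8.

8−6p+p**2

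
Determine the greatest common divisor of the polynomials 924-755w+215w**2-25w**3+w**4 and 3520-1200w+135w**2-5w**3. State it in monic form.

-11+w

Repeated division with remainder:
  w**4-25w**3+215w**2-755w+924 = (-(1/5)w-2/5)(-5w**3+135w**2-1200w+3520) + (29w**2-531w+2332)
  -5w**3+135w**2-1200w+3520 = (-(5/29)w+1260/841)(29w**2-531w+2332) + (-(2000/841)w+22000/841)
  29w**2-531w+2332 = (-(24389/2000)w+44573/500)(-(2000/841)w+22000/841) + (0)
Last nonzero remainder: -(2000/841)w+22000/841. Dividing through by -2000/841 gives the monic gcd w-11.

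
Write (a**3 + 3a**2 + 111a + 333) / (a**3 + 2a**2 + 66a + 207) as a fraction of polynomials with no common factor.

Euclidean algorithm in ℚ[a]:
  a**3 + 3a**2 + 111a + 333 = (a**3 + 2a**2 + 66a + 207) + (a**2 + 45a + 126)
  a**3 + 2a**2 + 66a + 207 = (a − 43)(a**2 + 45a + 126) + (1875a + 5625)
  a**2 + 45a + 126 = ((1/1875)a + 14/625)(1875a + 5625) + (0)
Last nonzero remainder: 1875a + 5625. Dividing through by 1875 gives the monic gcd a + 3.
Cancel a + 3 from numerator and denominator to get the reduced form.

(a**2 + 111)/(a**2 − a + 69)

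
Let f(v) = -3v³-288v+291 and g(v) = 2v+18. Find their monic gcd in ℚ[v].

1

Euclidean algorithm in ℚ[v]:
  -3v³-288v+291 = (-(3/2)v²+(27/2)v-531/2)(2v+18) + (5070)
  2v+18 = ((1/2535)v+3/845)(5070) + (0)
The last nonzero remainder is the constant 5070, so the polynomials are coprime and gcd = 1.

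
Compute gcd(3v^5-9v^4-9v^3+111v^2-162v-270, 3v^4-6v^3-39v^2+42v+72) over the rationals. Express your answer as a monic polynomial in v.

v^2+4v+3

Euclidean algorithm in ℚ[v]:
  3v^5-9v^4-9v^3+111v^2-162v-270 = (v-1)(3v^4-6v^3-39v^2+42v+72) + (24v^3+30v^2-192v-198)
  3v^4-6v^3-39v^2+42v+72 = ((1/8)v-13/32)(24v^3+30v^2-192v-198) + (-(45/16)v^2-(45/4)v-135/16)
  24v^3+30v^2-192v-198 = (-(128/15)v+352/15)(-(45/16)v^2-(45/4)v-135/16) + (0)
Last nonzero remainder: -(45/16)v^2-(45/4)v-135/16. Dividing through by -45/16 gives the monic gcd v^2+4v+3.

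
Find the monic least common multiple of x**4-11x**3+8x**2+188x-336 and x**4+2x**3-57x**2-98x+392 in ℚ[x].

Repeated division with remainder:
  x**4-11x**3+8x**2+188x-336 = (x**4+2x**3-57x**2-98x+392) + (-13x**3+65x**2+286x-728)
  x**4+2x**3-57x**2-98x+392 = (-(1/13)x-7/13)(-13x**3+65x**2+286x-728) + (0)
Last nonzero remainder: -13x**3+65x**2+286x-728. Dividing through by -13 gives the monic gcd x**3-5x**2-22x+56.
Then lcm(f, g) = f·g / gcd(f, g); expanding and making the result monic gives the answer.

x**5-4x**4-69x**3+244x**2+980x-2352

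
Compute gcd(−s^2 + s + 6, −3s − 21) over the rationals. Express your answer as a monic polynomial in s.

By polynomial division,
  −s^2 + s + 6 = ((1/3)s − 8/3)(−3s − 21) + (−50)
  −3s − 21 = ((3/50)s + 21/50)(−50) + (0)
The last nonzero remainder is the constant −50, so the polynomials are coprime and gcd = 1.

1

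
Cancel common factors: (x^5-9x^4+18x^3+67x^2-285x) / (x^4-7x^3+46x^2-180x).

(x^3-4x^2-2x+57)/(x^2-2x+36)

Apply the Euclidean algorithm:
  x^5-9x^4+18x^3+67x^2-285x = (x-2)(x^4-7x^3+46x^2-180x) + (-42x^3+339x^2-645x)
  x^4-7x^3+46x^2-180x = (-(1/42)x-5/196)(-42x^3+339x^2-645x) + ((7701/196)x^2-(38505/196)x)
  -42x^3+339x^2-645x = (-(2744/2567)x+8428/2567)((7701/196)x^2-(38505/196)x) + (0)
Last nonzero remainder: (7701/196)x^2-(38505/196)x. Dividing through by 7701/196 gives the monic gcd x^2-5x.
Cancel x^2-5x from numerator and denominator to get the reduced form.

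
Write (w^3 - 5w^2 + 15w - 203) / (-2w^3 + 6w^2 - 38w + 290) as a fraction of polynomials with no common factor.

Euclidean algorithm in ℚ[w]:
  w^3 - 5w^2 + 15w - 203 = (-1/2)(-2w^3 + 6w^2 - 38w + 290) + (-2w^2 - 4w - 58)
  -2w^3 + 6w^2 - 38w + 290 = (w - 5)(-2w^2 - 4w - 58) + (0)
Last nonzero remainder: -2w^2 - 4w - 58. Dividing through by -2 gives the monic gcd w^2 + 2w + 29.
Cancel w^2 + 2w + 29 from numerator and denominator to get the reduced form.

(-w + 7)/(2w - 10)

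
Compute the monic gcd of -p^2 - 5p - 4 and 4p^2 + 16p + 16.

Euclidean algorithm in ℚ[p]:
  -p^2 - 5p - 4 = (-1/4)(4p^2 + 16p + 16) + (-p)
  4p^2 + 16p + 16 = (-4p - 16)(-p) + (16)
  -p = (-(1/16)p)(16) + (0)
The last nonzero remainder is the constant 16, so the polynomials are coprime and gcd = 1.

1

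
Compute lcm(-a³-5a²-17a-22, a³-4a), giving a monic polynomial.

By polynomial division,
  -a³-5a²-17a-22 = (-1)(a³-4a) + (-5a²-21a-22)
  a³-4a = (-(1/5)a+21/25)(-5a²-21a-22) + ((231/25)a+462/25)
  -5a²-21a-22 = (-(125/231)a-25/21)((231/25)a+462/25) + (0)
Last nonzero remainder: (231/25)a+462/25. Dividing through by 231/25 gives the monic gcd a+2.
Then lcm(f, g) = f·g / gcd(f, g); expanding and making the result monic gives the answer.

a⁵+3a⁴+7a³-12a²-44a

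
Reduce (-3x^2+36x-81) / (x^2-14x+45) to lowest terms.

(-3x+9)/(x-5)

Euclidean algorithm in ℚ[x]:
  -3x^2+36x-81 = (-3)(x^2-14x+45) + (-6x+54)
  x^2-14x+45 = (-(1/6)x+5/6)(-6x+54) + (0)
Last nonzero remainder: -6x+54. Dividing through by -6 gives the monic gcd x-9.
Cancel x-9 from numerator and denominator to get the reduced form.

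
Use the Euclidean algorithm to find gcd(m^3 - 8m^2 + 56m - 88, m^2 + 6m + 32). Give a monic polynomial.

1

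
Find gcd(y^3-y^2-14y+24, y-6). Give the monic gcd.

1

By polynomial division,
  y^3-y^2-14y+24 = (y^2+5y+16)(y-6) + (120)
  y-6 = ((1/120)y-1/20)(120) + (0)
The last nonzero remainder is the constant 120, so the polynomials are coprime and gcd = 1.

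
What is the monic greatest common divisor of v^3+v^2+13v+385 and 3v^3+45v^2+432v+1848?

v+7

By polynomial division,
  v^3+v^2+13v+385 = (1/3)(3v^3+45v^2+432v+1848) + (-14v^2-131v-231)
  3v^3+45v^2+432v+1848 = (-(3/14)v-237/196)(-14v^2-131v-231) + ((43923/196)v+43923/28)
  -14v^2-131v-231 = (-(2744/43923)v-196/1331)((43923/196)v+43923/28) + (0)
Last nonzero remainder: (43923/196)v+43923/28. Dividing through by 43923/196 gives the monic gcd v+7.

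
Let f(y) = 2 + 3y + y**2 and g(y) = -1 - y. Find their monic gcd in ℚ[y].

Apply the Euclidean algorithm:
  y**2 + 3y + 2 = (-y - 2)(-y - 1) + (0)
Last nonzero remainder: -y - 1. Dividing through by -1 gives the monic gcd y + 1.

1 + y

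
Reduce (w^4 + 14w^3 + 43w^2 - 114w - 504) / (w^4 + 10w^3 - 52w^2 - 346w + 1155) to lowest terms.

(w^2 + 10w + 24)/(w^2 + 6w - 55)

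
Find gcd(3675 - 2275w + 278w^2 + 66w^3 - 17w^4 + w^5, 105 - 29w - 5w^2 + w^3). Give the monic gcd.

Apply the Euclidean algorithm:
  w^5 - 17w^4 + 66w^3 + 278w^2 - 2275w + 3675 = (w^2 - 12w + 35)(w^3 - 5w^2 - 29w + 105) + (0)
The last nonzero remainder w^3 - 5w^2 - 29w + 105 is already monic.

105 - 29w - 5w^2 + w^3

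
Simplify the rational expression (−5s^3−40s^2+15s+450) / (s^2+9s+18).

By polynomial division,
  −5s^3−40s^2+15s+450 = (−5s+5)(s^2+9s+18) + (60s+360)
  s^2+9s+18 = ((1/60)s+1/20)(60s+360) + (0)
Last nonzero remainder: 60s+360. Dividing through by 60 gives the monic gcd s+6.
Cancel s+6 from numerator and denominator to get the reduced form.

(−5s^2−10s+75)/(s+3)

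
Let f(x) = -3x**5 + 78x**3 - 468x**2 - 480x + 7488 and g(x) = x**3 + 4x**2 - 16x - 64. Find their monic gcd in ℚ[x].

x**2 - 16

Repeated division with remainder:
  -3x**5 + 78x**3 - 468x**2 - 480x + 7488 = (-3x**2 + 12x - 18)(x**3 + 4x**2 - 16x - 64) + (-396x**2 + 6336)
  x**3 + 4x**2 - 16x - 64 = (-(1/396)x - 1/99)(-396x**2 + 6336) + (0)
Last nonzero remainder: -396x**2 + 6336. Dividing through by -396 gives the monic gcd x**2 - 16.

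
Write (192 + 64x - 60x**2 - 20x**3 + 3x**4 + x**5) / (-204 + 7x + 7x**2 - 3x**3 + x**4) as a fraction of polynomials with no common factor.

Euclidean algorithm in ℚ[x]:
  x**5 + 3x**4 - 20x**3 - 60x**2 + 64x + 192 = (x + 6)(x**4 - 3x**3 + 7x**2 + 7x - 204) + (-9x**3 - 109x**2 + 226x + 1416)
  x**4 - 3x**3 + 7x**2 + 7x - 204 = (-(1/9)x + 136/81)(-9x**3 - 109x**2 + 226x + 1416) + ((17425/81)x**2 - (17425/81)x - 69700/27)
  -9x**3 - 109x**2 + 226x + 1416 = (-(729/17425)x - 9558/17425)((17425/81)x**2 - (17425/81)x - 69700/27) + (0)
Last nonzero remainder: (17425/81)x**2 - (17425/81)x - 69700/27. Dividing through by 17425/81 gives the monic gcd x**2 - x - 12.
Cancel x**2 - x - 12 from numerator and denominator to get the reduced form.

(-16 - 4x + 4x**2 + x**3)/(17 - 2x + x**2)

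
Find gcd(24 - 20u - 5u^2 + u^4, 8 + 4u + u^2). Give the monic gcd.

Apply the Euclidean algorithm:
  u^4 - 5u^2 - 20u + 24 = (u^2 - 4u + 3)(u^2 + 4u + 8) + (0)
The last nonzero remainder u^2 + 4u + 8 is already monic.

8 + 4u + u^2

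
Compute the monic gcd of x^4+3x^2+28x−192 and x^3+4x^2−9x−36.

Euclidean algorithm in ℚ[x]:
  x^4+3x^2+28x−192 = (x−4)(x^3+4x^2−9x−36) + (28x^2+28x−336)
  x^3+4x^2−9x−36 = ((1/28)x+3/28)(28x^2+28x−336) + (0)
Last nonzero remainder: 28x^2+28x−336. Dividing through by 28 gives the monic gcd x^2+x−12.

x^2+x−12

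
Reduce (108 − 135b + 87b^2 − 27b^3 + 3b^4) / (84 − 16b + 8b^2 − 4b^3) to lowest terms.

Euclidean algorithm in ℚ[b]:
  3b^4 − 27b^3 + 87b^2 − 135b + 108 = (−(3/4)b + 21/4)(−4b^3 + 8b^2 − 16b + 84) + (33b^2 + 12b − 333)
  −4b^3 + 8b^2 − 16b + 84 = (−(4/33)b + 104/363)(33b^2 + 12b − 333) + (−(7236/121)b + 21708/121)
  33b^2 + 12b − 333 = (−(1331/2412)b − 4477/2412)(−(7236/121)b + 21708/121) + (0)
Last nonzero remainder: −(7236/121)b + 21708/121. Dividing through by −7236/121 gives the monic gcd b − 3.
Cancel b − 3 from numerator and denominator to get the reduced form.

(36 − 33b + 18b^2 − 3b^3)/(28 + 4b + 4b^2)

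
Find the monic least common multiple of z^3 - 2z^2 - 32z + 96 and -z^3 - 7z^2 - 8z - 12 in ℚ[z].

z^5 - z^4 - 32z^3 + 60z^2 + 32z + 192

Euclidean algorithm in ℚ[z]:
  z^3 - 2z^2 - 32z + 96 = (-1)(-z^3 - 7z^2 - 8z - 12) + (-9z^2 - 40z + 84)
  -z^3 - 7z^2 - 8z - 12 = ((1/9)z + 23/81)(-9z^2 - 40z + 84) + (-(484/81)z - 968/27)
  -9z^2 - 40z + 84 = ((729/484)z - 567/242)(-(484/81)z - 968/27) + (0)
Last nonzero remainder: -(484/81)z - 968/27. Dividing through by -484/81 gives the monic gcd z + 6.
Then lcm(f, g) = f·g / gcd(f, g); expanding and making the result monic gives the answer.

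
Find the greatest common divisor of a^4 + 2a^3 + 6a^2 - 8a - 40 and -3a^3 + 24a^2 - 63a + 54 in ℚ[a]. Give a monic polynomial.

a - 2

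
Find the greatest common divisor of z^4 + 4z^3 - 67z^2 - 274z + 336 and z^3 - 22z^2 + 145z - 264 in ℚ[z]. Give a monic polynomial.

z - 8

Repeated division with remainder:
  z^4 + 4z^3 - 67z^2 - 274z + 336 = (z + 26)(z^3 - 22z^2 + 145z - 264) + (360z^2 - 3780z + 7200)
  z^3 - 22z^2 + 145z - 264 = ((1/360)z - 23/720)(360z^2 - 3780z + 7200) + ((17/4)z - 34)
  360z^2 - 3780z + 7200 = ((1440/17)z - 3600/17)((17/4)z - 34) + (0)
Last nonzero remainder: (17/4)z - 34. Dividing through by 17/4 gives the monic gcd z - 8.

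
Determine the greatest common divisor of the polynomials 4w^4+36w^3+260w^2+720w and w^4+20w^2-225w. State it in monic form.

w^3+5w^2+45w

By polynomial division,
  4w^4+36w^3+260w^2+720w = (4)(w^4+20w^2-225w) + (36w^3+180w^2+1620w)
  w^4+20w^2-225w = ((1/36)w-5/36)(36w^3+180w^2+1620w) + (0)
Last nonzero remainder: 36w^3+180w^2+1620w. Dividing through by 36 gives the monic gcd w^3+5w^2+45w.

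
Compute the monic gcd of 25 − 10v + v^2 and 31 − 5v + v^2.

1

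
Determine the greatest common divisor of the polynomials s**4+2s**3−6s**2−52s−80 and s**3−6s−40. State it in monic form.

s**3−6s−40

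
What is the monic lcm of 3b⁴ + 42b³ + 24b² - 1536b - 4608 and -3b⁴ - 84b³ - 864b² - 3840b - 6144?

b⁵ + 22b⁴ + 120b³ - 448b² - 5632b - 12288

By polynomial division,
  3b⁴ + 42b³ + 24b² - 1536b - 4608 = (-1)(-3b⁴ - 84b³ - 864b² - 3840b - 6144) + (-42b³ - 840b² - 5376b - 10752)
  -3b⁴ - 84b³ - 864b² - 3840b - 6144 = ((1/14)b + 4/7)(-42b³ - 840b² - 5376b - 10752) + (0)
Last nonzero remainder: -42b³ - 840b² - 5376b - 10752. Dividing through by -42 gives the monic gcd b³ + 20b² + 128b + 256.
Then lcm(f, g) = f·g / gcd(f, g); expanding and making the result monic gives the answer.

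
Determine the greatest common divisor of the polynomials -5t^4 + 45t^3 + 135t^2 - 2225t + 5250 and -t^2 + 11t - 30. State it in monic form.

t^2 - 11t + 30

By polynomial division,
  -5t^4 + 45t^3 + 135t^2 - 2225t + 5250 = (5t^2 + 10t - 175)(-t^2 + 11t - 30) + (0)
Last nonzero remainder: -t^2 + 11t - 30. Dividing through by -1 gives the monic gcd t^2 - 11t + 30.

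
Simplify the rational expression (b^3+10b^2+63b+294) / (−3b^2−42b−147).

Euclidean algorithm in ℚ[b]:
  b^3+10b^2+63b+294 = (−(1/3)b+4/3)(−3b^2−42b−147) + (70b+490)
  −3b^2−42b−147 = (−(3/70)b−3/10)(70b+490) + (0)
Last nonzero remainder: 70b+490. Dividing through by 70 gives the monic gcd b+7.
Cancel b+7 from numerator and denominator to get the reduced form.

(−b^2−3b−42)/(3b+21)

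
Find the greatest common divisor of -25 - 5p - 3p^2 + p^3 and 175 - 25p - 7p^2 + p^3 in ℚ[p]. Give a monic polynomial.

-5 + p

Repeated division with remainder:
  p^3 - 3p^2 - 5p - 25 = (p^3 - 7p^2 - 25p + 175) + (4p^2 + 20p - 200)
  p^3 - 7p^2 - 25p + 175 = ((1/4)p - 3)(4p^2 + 20p - 200) + (85p - 425)
  4p^2 + 20p - 200 = ((4/85)p + 8/17)(85p - 425) + (0)
Last nonzero remainder: 85p - 425. Dividing through by 85 gives the monic gcd p - 5.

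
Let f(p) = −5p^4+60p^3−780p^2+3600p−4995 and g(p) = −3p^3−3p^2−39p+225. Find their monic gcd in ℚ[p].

p−3

By polynomial division,
  −5p^4+60p^3−780p^2+3600p−4995 = ((5/3)p−65/3)(−3p^3−3p^2−39p+225) + (−780p^2+2380p−120)
  −3p^3−3p^2−39p+225 = ((1/260)p+79/5070)(−780p^2+2380p−120) + (−(38341/507)p+38341/169)
  −780p^2+2380p−120 = ((395460/38341)p−20280/38341)(−(38341/507)p+38341/169) + (0)
Last nonzero remainder: −(38341/507)p+38341/169. Dividing through by −38341/507 gives the monic gcd p−3.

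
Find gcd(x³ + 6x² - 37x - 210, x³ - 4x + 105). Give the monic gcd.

x + 5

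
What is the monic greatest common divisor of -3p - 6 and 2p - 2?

By polynomial division,
  -3p - 6 = (-3/2)(2p - 2) + (-9)
  2p - 2 = (-(2/9)p + 2/9)(-9) + (0)
The last nonzero remainder is the constant -9, so the polynomials are coprime and gcd = 1.

1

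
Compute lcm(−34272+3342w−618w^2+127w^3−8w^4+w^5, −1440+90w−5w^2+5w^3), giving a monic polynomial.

Euclidean algorithm in ℚ[w]:
  w^5−8w^4+127w^3−618w^2+3342w−34272 = ((1/5)w^2−(7/5)w+102/5)(5w^3−5w^2+90w−1440) + (−102w^2−510w−4896)
  5w^3−5w^2+90w−1440 = (−(5/102)w+5/17)(−102w^2−510w−4896) + (0)
Last nonzero remainder: −102w^2−510w−4896. Dividing through by −102 gives the monic gcd w^2+5w+48.
Then lcm(f, g) = f·g / gcd(f, g); expanding and making the result monic gives the answer.

205632−54324w+7050w^2−1380w^3+175w^4−14w^5+w^6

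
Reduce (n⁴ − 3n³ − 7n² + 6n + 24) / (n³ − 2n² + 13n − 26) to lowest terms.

(n³ − n² − 9n − 12)/(n² + 13)

Apply the Euclidean algorithm:
  n⁴ − 3n³ − 7n² + 6n + 24 = (n − 1)(n³ − 2n² + 13n − 26) + (−22n² + 45n − 2)
  n³ − 2n² + 13n − 26 = (−(1/22)n − 1/484)(−22n² + 45n − 2) + ((6293/484)n − 6293/242)
  −22n² + 45n − 2 = (−(10648/6293)n + 484/6293)((6293/484)n − 6293/242) + (0)
Last nonzero remainder: (6293/484)n − 6293/242. Dividing through by 6293/484 gives the monic gcd n − 2.
Cancel n − 2 from numerator and denominator to get the reduced form.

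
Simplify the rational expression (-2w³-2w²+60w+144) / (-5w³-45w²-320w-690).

Apply the Euclidean algorithm:
  -2w³-2w²+60w+144 = (2/5)(-5w³-45w²-320w-690) + (16w²+188w+420)
  -5w³-45w²-320w-690 = (-(5/16)w+55/64)(16w²+188w+420) + (-(5605/16)w-16815/16)
  16w²+188w+420 = (-(256/5605)w-448/1121)(-(5605/16)w-16815/16) + (0)
Last nonzero remainder: -(5605/16)w-16815/16. Dividing through by -5605/16 gives the monic gcd w+3.
Cancel w+3 from numerator and denominator to get the reduced form.

(2w²-4w-48)/(5w²+30w+230)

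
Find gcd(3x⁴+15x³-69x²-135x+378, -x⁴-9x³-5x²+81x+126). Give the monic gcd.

Apply the Euclidean algorithm:
  3x⁴+15x³-69x²-135x+378 = (-3)(-x⁴-9x³-5x²+81x+126) + (-12x³-84x²+108x+756)
  -x⁴-9x³-5x²+81x+126 = ((1/12)x+1/6)(-12x³-84x²+108x+756) + (0)
Last nonzero remainder: -12x³-84x²+108x+756. Dividing through by -12 gives the monic gcd x³+7x²-9x-63.

x³+7x²-9x-63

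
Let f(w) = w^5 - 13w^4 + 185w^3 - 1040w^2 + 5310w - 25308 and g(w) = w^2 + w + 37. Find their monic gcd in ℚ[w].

w^2 + w + 37

By polynomial division,
  w^5 - 13w^4 + 185w^3 - 1040w^2 + 5310w - 25308 = (w^3 - 14w^2 + 162w - 684)(w^2 + w + 37) + (0)
The last nonzero remainder w^2 + w + 37 is already monic.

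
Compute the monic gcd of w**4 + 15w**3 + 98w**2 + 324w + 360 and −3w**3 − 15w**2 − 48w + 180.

By polynomial division,
  w**4 + 15w**3 + 98w**2 + 324w + 360 = (−(1/3)w − 10/3)(−3w**3 − 15w**2 − 48w + 180) + (32w**2 + 224w + 960)
  −3w**3 − 15w**2 − 48w + 180 = (−(3/32)w + 3/16)(32w**2 + 224w + 960) + (0)
Last nonzero remainder: 32w**2 + 224w + 960. Dividing through by 32 gives the monic gcd w**2 + 7w + 30.

w**2 + 7w + 30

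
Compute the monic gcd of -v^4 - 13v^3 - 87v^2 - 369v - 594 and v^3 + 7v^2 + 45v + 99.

v^3 + 7v^2 + 45v + 99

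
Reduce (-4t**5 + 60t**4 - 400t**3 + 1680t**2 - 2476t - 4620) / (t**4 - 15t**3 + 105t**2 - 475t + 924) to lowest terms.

Euclidean algorithm in ℚ[t]:
  -4t**5 + 60t**4 - 400t**3 + 1680t**2 - 2476t - 4620 = (-4t)(t**4 - 15t**3 + 105t**2 - 475t + 924) + (20t**3 - 220t**2 + 1220t - 4620)
  t**4 - 15t**3 + 105t**2 - 475t + 924 = ((1/20)t - 1/5)(20t**3 - 220t**2 + 1220t - 4620) + (0)
Last nonzero remainder: 20t**3 - 220t**2 + 1220t - 4620. Dividing through by 20 gives the monic gcd t**3 - 11t**2 + 61t - 231.
Cancel t**3 - 11t**2 + 61t - 231 from numerator and denominator to get the reduced form.

(-4t**2 + 16t + 20)/(t - 4)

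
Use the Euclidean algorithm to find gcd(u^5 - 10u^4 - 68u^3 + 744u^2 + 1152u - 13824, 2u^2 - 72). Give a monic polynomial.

Euclidean algorithm in ℚ[u]:
  u^5 - 10u^4 - 68u^3 + 744u^2 + 1152u - 13824 = ((1/2)u^3 - 5u^2 - 16u + 192)(2u^2 - 72) + (0)
Last nonzero remainder: 2u^2 - 72. Dividing through by 2 gives the monic gcd u^2 - 36.

u^2 - 36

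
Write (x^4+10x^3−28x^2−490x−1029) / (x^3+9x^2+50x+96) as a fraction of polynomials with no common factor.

(x^3+7x^2−49x−343)/(x^2+6x+32)

Repeated division with remainder:
  x^4+10x^3−28x^2−490x−1029 = (x+1)(x^3+9x^2+50x+96) + (−87x^2−636x−1125)
  x^3+9x^2+50x+96 = (−(1/87)x−49/2523)(−87x^2−636x−1125) + ((20787/841)x+62361/841)
  −87x^2−636x−1125 = (−(24389/6929)x−105125/6929)((20787/841)x+62361/841) + (0)
Last nonzero remainder: (20787/841)x+62361/841. Dividing through by 20787/841 gives the monic gcd x+3.
Cancel x+3 from numerator and denominator to get the reduced form.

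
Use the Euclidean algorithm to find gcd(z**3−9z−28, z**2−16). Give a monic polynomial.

z−4

Repeated division with remainder:
  z**3−9z−28 = (z)(z**2−16) + (7z−28)
  z**2−16 = ((1/7)z+4/7)(7z−28) + (0)
Last nonzero remainder: 7z−28. Dividing through by 7 gives the monic gcd z−4.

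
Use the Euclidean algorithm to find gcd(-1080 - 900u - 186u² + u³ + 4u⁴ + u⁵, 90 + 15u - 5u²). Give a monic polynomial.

-18 - 3u + u²

Apply the Euclidean algorithm:
  u⁵ + 4u⁴ + u³ - 186u² - 900u - 1080 = (-(1/5)u³ - (7/5)u² - 8u - 12)(-5u² + 15u + 90) + (0)
Last nonzero remainder: -5u² + 15u + 90. Dividing through by -5 gives the monic gcd u² - 3u - 18.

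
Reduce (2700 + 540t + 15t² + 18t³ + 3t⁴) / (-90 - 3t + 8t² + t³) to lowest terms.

(90 - 15t + 3t²)/(-3 + t)

By polynomial division,
  3t⁴ + 18t³ + 15t² + 540t + 2700 = (3t - 6)(t³ + 8t² - 3t - 90) + (72t² + 792t + 2160)
  t³ + 8t² - 3t - 90 = ((1/72)t - 1/24)(72t² + 792t + 2160) + (0)
Last nonzero remainder: 72t² + 792t + 2160. Dividing through by 72 gives the monic gcd t² + 11t + 30.
Cancel t² + 11t + 30 from numerator and denominator to get the reduced form.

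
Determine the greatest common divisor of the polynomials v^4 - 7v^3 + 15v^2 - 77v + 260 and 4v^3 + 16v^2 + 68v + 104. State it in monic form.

By polynomial division,
  v^4 - 7v^3 + 15v^2 - 77v + 260 = ((1/4)v - 11/4)(4v^3 + 16v^2 + 68v + 104) + (42v^2 + 84v + 546)
  4v^3 + 16v^2 + 68v + 104 = ((2/21)v + 4/21)(42v^2 + 84v + 546) + (0)
Last nonzero remainder: 42v^2 + 84v + 546. Dividing through by 42 gives the monic gcd v^2 + 2v + 13.

v^2 + 2v + 13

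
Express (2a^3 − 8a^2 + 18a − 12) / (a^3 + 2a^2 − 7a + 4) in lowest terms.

(2a^2 − 6a + 12)/(a^2 + 3a − 4)

Repeated division with remainder:
  2a^3 − 8a^2 + 18a − 12 = (2)(a^3 + 2a^2 − 7a + 4) + (−12a^2 + 32a − 20)
  a^3 + 2a^2 − 7a + 4 = (−(1/12)a − 7/18)(−12a^2 + 32a − 20) + ((34/9)a − 34/9)
  −12a^2 + 32a − 20 = (−(54/17)a + 90/17)((34/9)a − 34/9) + (0)
Last nonzero remainder: (34/9)a − 34/9. Dividing through by 34/9 gives the monic gcd a − 1.
Cancel a − 1 from numerator and denominator to get the reduced form.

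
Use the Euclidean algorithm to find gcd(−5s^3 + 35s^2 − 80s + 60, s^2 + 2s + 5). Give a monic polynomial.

1

Repeated division with remainder:
  −5s^3 + 35s^2 − 80s + 60 = (−5s + 45)(s^2 + 2s + 5) + (−145s − 165)
  s^2 + 2s + 5 = (−(1/145)s − 5/841)(−145s − 165) + (3380/841)
  −145s − 165 = (−(24389/676)s − 27753/676)(3380/841) + (0)
The last nonzero remainder is the constant 3380/841, so the polynomials are coprime and gcd = 1.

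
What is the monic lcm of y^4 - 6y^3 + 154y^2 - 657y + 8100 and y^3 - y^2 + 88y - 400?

Apply the Euclidean algorithm:
  y^4 - 6y^3 + 154y^2 - 657y + 8100 = (y - 5)(y^3 - y^2 + 88y - 400) + (61y^2 + 183y + 6100)
  y^3 - y^2 + 88y - 400 = ((1/61)y - 4/61)(61y^2 + 183y + 6100) + (0)
Last nonzero remainder: 61y^2 + 183y + 6100. Dividing through by 61 gives the monic gcd y^2 + 3y + 100.
Then lcm(f, g) = f·g / gcd(f, g); expanding and making the result monic gives the answer.

y^5 - 10y^4 + 178y^3 - 1273y^2 + 10728y - 32400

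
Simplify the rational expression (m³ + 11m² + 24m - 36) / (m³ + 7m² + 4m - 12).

Euclidean algorithm in ℚ[m]:
  m³ + 11m² + 24m - 36 = (m³ + 7m² + 4m - 12) + (4m² + 20m - 24)
  m³ + 7m² + 4m - 12 = ((1/4)m + 1/2)(4m² + 20m - 24) + (0)
Last nonzero remainder: 4m² + 20m - 24. Dividing through by 4 gives the monic gcd m² + 5m - 6.
Cancel m² + 5m - 6 from numerator and denominator to get the reduced form.

(m + 6)/(m + 2)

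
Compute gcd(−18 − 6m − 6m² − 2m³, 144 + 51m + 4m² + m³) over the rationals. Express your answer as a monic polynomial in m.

3 + m

Apply the Euclidean algorithm:
  −2m³ − 6m² − 6m − 18 = (−2)(m³ + 4m² + 51m + 144) + (2m² + 96m + 270)
  m³ + 4m² + 51m + 144 = ((1/2)m − 22)(2m² + 96m + 270) + (2028m + 6084)
  2m² + 96m + 270 = ((1/1014)m + 15/338)(2028m + 6084) + (0)
Last nonzero remainder: 2028m + 6084. Dividing through by 2028 gives the monic gcd m + 3.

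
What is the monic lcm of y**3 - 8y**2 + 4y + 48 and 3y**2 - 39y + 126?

y**4 - 15y**3 + 60y**2 + 20y - 336

Euclidean algorithm in ℚ[y]:
  y**3 - 8y**2 + 4y + 48 = ((1/3)y + 5/3)(3y**2 - 39y + 126) + (27y - 162)
  3y**2 - 39y + 126 = ((1/9)y - 7/9)(27y - 162) + (0)
Last nonzero remainder: 27y - 162. Dividing through by 27 gives the monic gcd y - 6.
Then lcm(f, g) = f·g / gcd(f, g); expanding and making the result monic gives the answer.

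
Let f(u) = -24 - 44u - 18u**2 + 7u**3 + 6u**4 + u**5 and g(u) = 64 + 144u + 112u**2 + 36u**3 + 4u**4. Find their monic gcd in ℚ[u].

Repeated division with remainder:
  u**5 + 6u**4 + 7u**3 - 18u**2 - 44u - 24 = ((1/4)u - 3/4)(4u**4 + 36u**3 + 112u**2 + 144u + 64) + (6u**3 + 30u**2 + 48u + 24)
  4u**4 + 36u**3 + 112u**2 + 144u + 64 = ((2/3)u + 8/3)(6u**3 + 30u**2 + 48u + 24) + (0)
Last nonzero remainder: 6u**3 + 30u**2 + 48u + 24. Dividing through by 6 gives the monic gcd u**3 + 5u**2 + 8u + 4.

4 + 8u + 5u**2 + u**3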